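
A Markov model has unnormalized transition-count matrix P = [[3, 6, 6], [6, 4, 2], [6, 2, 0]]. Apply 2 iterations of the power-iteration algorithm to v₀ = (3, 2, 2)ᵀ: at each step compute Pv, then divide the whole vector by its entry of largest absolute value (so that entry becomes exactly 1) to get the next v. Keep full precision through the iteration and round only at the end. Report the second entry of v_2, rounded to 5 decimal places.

0.88078

Pv0 = (33.000000, 30.000000, 22.000000); divide by 33.000000 → v1 = (1.000000, 0.909091, 0.666667)
Pv1 = (12.454545, 10.969697, 7.818182); divide by 12.454545 → v2 = (1.000000, 0.880779, 0.627737)
Requested entry of v2: 362/411 = 0.88078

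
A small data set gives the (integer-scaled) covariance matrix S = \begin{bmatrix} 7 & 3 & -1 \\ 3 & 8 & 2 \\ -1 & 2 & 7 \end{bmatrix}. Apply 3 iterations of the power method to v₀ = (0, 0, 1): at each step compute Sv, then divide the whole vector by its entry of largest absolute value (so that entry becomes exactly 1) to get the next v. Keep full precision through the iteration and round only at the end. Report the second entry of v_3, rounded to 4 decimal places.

0.6818

Sv0 = (-1.00000, 2.00000, 7.00000); divide by 7.00000 → v1 = (-0.14286, 0.28571, 1.00000)
Sv1 = (-1.14286, 3.85714, 7.71429); divide by 7.71429 → v2 = (-0.14815, 0.50000, 1.00000)
Sv2 = (-0.53704, 5.55556, 8.14815); divide by 8.14815 → v3 = (-0.06591, 0.68182, 1.00000)
Requested entry of v3: 300/440 = 0.6818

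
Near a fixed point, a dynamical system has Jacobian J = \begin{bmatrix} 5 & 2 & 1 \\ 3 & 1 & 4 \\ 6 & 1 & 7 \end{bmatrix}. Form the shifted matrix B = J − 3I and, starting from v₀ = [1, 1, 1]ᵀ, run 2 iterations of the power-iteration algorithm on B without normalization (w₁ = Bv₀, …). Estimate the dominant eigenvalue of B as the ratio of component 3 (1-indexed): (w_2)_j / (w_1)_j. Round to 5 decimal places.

7.18182

B = J − 3I has rows (2, 2, 1); (3, -2, 4); (6, 1, 4)
w1 = Bv₀ = (2·1 + 2·1 + 1·1; 3·1 + (-2)·1 + 4·1; 6·1 + 1·1 + 4·1) = (5, 5, 11)
w2 = Bw1 = (2·5 + 2·5 + 1·11; 3·5 + (-2)·5 + 4·11; 6·5 + 1·5 + 4·11) = (31, 49, 79)
Ratio: 79/11 = 7.18182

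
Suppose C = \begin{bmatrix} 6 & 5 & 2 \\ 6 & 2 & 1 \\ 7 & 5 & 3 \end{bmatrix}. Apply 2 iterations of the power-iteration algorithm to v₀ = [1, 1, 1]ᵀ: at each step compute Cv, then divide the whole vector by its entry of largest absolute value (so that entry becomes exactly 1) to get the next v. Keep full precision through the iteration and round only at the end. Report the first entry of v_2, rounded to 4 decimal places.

0.8453

Cv0 = (13.00000, 9.00000, 15.00000); divide by 15.00000 → v1 = (0.86667, 0.60000, 1.00000)
Cv1 = (10.20000, 7.40000, 12.06667); divide by 12.06667 → v2 = (0.84530, 0.61326, 1.00000)
Requested entry of v2: 153/181 = 0.8453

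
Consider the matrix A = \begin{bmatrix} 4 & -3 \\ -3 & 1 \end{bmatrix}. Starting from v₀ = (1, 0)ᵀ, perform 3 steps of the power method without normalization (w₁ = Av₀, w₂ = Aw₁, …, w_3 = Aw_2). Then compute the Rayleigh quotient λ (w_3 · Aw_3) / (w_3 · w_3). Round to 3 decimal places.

5.854

w1 = Av₀ = (4·1 + (-3)·0; (-3)·1 + 1·0) = (4, -3)
w2 = Aw1 = (4·4 + (-3)·(-3); (-3)·4 + 1·(-3)) = (25, -15)
w3 = Aw2 = (145, -90)
Aw3 = (850, -525)
w3·Aw3 = 145·850 + (-90)·(-525) = 170500; w3·w3 = 145·145 + (-90)·(-90) = 29125
λ ≈ 170500/29125 = 5.854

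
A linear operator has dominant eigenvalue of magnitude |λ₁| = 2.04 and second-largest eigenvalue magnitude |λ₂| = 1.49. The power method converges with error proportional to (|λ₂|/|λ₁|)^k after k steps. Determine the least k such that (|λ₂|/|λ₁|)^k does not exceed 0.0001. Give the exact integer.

30

|λ₂/λ₁| = 1.49/2.04 = 0.73039
Need k ≥ ln(0.0001) / ln(0.73039) = -9.2103 / -0.3142 ≈ 29.316
Smallest integer k satisfying the bound: 30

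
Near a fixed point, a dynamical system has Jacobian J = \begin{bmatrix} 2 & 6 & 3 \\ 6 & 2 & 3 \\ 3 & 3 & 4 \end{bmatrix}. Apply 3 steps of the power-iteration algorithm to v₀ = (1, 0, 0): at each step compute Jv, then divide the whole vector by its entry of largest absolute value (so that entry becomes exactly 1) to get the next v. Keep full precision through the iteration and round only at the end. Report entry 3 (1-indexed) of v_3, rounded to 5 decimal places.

0.83333

Jv0 = (2.000000, 6.000000, 3.000000); divide by 6.000000 → v1 = (0.333333, 1.000000, 0.500000)
Jv1 = (8.166667, 5.500000, 6.000000); divide by 8.166667 → v2 = (1.000000, 0.673469, 0.734694)
Jv2 = (8.244898, 9.551020, 7.959184); divide by 9.551020 → v3 = (0.863248, 1.000000, 0.833333)
Requested entry of v3: 390/468 = 0.83333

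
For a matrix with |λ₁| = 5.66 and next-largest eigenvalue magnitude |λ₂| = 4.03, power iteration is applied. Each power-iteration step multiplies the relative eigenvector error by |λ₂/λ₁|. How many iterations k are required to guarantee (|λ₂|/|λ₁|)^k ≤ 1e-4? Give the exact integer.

28

|λ₂/λ₁| = 4.03/5.66 = 0.71201
Need k ≥ ln(1e-4) / ln(0.71201) = -9.2103 / -0.3397 ≈ 27.117
Smallest integer k satisfying the bound: 28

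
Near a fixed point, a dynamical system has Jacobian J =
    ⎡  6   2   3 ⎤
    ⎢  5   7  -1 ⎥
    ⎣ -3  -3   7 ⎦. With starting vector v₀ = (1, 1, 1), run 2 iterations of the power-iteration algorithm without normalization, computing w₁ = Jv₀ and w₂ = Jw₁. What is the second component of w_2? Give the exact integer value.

w1 = Jv₀ = (11, 11, 1)
w2 = Jw1 = (91, 131, -59)
The requested component of w2 is 131.

131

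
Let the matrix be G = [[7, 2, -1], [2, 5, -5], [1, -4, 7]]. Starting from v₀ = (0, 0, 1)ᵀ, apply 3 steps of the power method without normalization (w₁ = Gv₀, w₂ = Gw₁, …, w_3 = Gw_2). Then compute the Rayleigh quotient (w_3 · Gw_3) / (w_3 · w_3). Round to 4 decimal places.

w1 = Gv₀ = (-1, -5, 7)
w2 = Gw1 = (-24, -62, 68)
w3 = Gw2 = (-360, -698, 700)
Gw3 = (-4616, -7710, 7332)
w3·Gw3 = (-360)·(-4616) + (-698)·(-7710) + 700·7332 = 12175740; w3·w3 = (-360)·(-360) + (-698)·(-698) + 700·700 = 1106804
λ ≈ 12175740/1106804 = 11.0008

λ ≈ 11.0008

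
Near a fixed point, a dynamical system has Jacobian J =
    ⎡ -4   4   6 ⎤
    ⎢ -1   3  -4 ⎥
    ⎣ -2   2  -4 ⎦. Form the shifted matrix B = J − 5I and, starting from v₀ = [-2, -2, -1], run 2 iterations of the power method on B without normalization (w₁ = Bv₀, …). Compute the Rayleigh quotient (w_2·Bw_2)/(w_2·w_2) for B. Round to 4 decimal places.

B = J − 5I has rows (-9, 4, 6); (-1, -2, -4); (-2, 2, -9)
w1 = Bv₀ = (4, 10, 9)
w2 = Bw1 = (58, -60, -69)
Bw2 = (-1176, 338, 385)
w2·Bw2 = -115053; w2·w2 = 11725; μ ≈ -115053/11725 = -9.8126

-9.8126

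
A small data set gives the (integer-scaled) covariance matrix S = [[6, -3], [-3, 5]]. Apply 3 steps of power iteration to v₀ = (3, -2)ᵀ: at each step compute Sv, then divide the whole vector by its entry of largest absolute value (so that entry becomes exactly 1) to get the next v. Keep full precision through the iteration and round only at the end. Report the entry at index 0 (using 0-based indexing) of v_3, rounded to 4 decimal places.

1.0000

Sv0 = (24.00000, -19.00000); divide by 24.00000 → v1 = (1.00000, -0.79167)
Sv1 = (8.37500, -6.95833); divide by 8.37500 → v2 = (1.00000, -0.83085)
Sv2 = (8.49254, -7.15423); divide by 8.49254 → v3 = (1.00000, -0.84241)
Requested entry of v3: 1707/1707 = 1.0000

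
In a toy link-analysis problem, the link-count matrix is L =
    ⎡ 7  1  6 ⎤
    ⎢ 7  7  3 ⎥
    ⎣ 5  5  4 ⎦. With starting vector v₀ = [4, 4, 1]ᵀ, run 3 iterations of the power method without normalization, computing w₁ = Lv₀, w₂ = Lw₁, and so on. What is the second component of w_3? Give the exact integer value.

11783

w1 = Lv₀ = (7·4 + 1·4 + 6·1; 7·4 + 7·4 + 3·1; 5·4 + 5·4 + 4·1) = (38, 59, 44)
w2 = Lw1 = (7·38 + 1·59 + 6·44; 7·38 + 7·59 + 3·44; 5·38 + 5·59 + 4·44) = (589, 811, 661)
w3 = Lw2 = (8900, 11783, 9644)
The requested component of w3 is 11783.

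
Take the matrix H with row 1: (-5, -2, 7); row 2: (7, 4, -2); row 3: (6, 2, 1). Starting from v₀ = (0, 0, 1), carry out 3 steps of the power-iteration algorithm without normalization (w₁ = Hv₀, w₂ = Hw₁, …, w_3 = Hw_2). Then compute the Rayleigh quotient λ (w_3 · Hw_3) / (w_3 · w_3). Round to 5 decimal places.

w1 = Hv₀ = ((-5)·0 + (-2)·0 + 7·1; 7·0 + 4·0 + (-2)·1; 6·0 + 2·0 + 1·1) = (7, -2, 1)
w2 = Hw1 = ((-5)·7 + (-2)·(-2) + 7·1; 7·7 + 4·(-2) + (-2)·1; 6·7 + 2·(-2) + 1·1) = (-24, 39, 39)
w3 = Hw2 = (315, -90, -27)
Hw3 = (-1584, 1899, 1683)
w3·Hw3 = 315·(-1584) + (-90)·1899 + (-27)·1683 = -715311; w3·w3 = 315·315 + (-90)·(-90) + (-27)·(-27) = 108054
λ ≈ -715311/108054 = -6.61994

λ ≈ -6.61994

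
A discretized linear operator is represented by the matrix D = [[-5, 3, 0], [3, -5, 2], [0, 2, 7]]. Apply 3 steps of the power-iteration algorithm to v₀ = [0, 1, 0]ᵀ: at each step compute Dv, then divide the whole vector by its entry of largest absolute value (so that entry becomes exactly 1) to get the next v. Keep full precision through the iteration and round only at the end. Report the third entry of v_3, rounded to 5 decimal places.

-0.38235

Dv0 = (3.000000, -5.000000, 2.000000); divide by -5.000000 → v1 = (-0.600000, 1.000000, -0.400000)
Dv1 = (6.000000, -7.600000, -0.800000); divide by -7.600000 → v2 = (-0.789474, 1.000000, 0.105263)
Dv2 = (6.947368, -7.157895, 2.736842); divide by -7.157895 → v3 = (-0.970588, 1.000000, -0.382353)
Requested entry of v3: 104/-272 = -0.38235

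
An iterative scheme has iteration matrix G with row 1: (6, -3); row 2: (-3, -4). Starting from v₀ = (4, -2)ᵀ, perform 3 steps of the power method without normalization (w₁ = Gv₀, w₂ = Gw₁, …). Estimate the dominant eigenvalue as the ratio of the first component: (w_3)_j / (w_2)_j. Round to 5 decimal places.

w1 = Gv₀ = (6·4 + (-3)·(-2); (-3)·4 + (-4)·(-2)) = (30, -4)
w2 = Gw1 = (6·30 + (-3)·(-4); (-3)·30 + (-4)·(-4)) = (192, -74)
w3 = Gw2 = (1374, -280)
Ratio at component: 1374 / 192 = 7.15625

λ ≈ 7.15625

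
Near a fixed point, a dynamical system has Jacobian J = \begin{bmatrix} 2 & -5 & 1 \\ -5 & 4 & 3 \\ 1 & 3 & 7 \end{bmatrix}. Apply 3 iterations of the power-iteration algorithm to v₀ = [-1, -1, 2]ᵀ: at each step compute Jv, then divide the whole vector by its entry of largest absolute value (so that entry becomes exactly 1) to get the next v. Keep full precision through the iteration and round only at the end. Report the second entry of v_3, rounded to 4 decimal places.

Jv0 = (5.00000, 7.00000, 10.00000); divide by 10.00000 → v1 = (0.50000, 0.70000, 1.00000)
Jv1 = (-1.50000, 3.30000, 9.60000); divide by 9.60000 → v2 = (-0.15625, 0.34375, 1.00000)
Jv2 = (-1.03125, 5.15625, 7.87500); divide by 7.87500 → v3 = (-0.13095, 0.65476, 1.00000)
Requested entry of v3: 495/756 = 0.6548

0.6548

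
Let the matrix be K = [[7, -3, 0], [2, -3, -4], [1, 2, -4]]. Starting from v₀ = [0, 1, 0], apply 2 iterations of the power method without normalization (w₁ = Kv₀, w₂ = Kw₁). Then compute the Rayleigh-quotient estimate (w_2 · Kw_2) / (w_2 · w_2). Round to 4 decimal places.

-0.5437

w1 = Kv₀ = (7·0 + (-3)·1 + 0·0; 2·0 + (-3)·1 + (-4)·0; 1·0 + 2·1 + (-4)·0) = (-3, -3, 2)
w2 = Kw1 = (7·(-3) + (-3)·(-3) + 0·2; 2·(-3) + (-3)·(-3) + (-4)·2; 1·(-3) + 2·(-3) + (-4)·2) = (-12, -5, -17)
Kw2 = (-69, 59, 46)
w2·Kw2 = (-12)·(-69) + (-5)·59 + (-17)·46 = -249; w2·w2 = (-12)·(-12) + (-5)·(-5) + (-17)·(-17) = 458
λ ≈ -249/458 = -0.5437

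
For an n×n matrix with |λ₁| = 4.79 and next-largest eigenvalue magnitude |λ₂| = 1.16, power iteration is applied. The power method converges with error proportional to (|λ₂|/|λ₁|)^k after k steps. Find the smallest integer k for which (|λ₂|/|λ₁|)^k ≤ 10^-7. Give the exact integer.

|λ₂/λ₁| = 1.16/4.79 = 0.24217
Need k ≥ ln(10^-7) / ln(0.24217) = -16.1181 / -1.4181 ≈ 11.366
Smallest integer k satisfying the bound: 12

12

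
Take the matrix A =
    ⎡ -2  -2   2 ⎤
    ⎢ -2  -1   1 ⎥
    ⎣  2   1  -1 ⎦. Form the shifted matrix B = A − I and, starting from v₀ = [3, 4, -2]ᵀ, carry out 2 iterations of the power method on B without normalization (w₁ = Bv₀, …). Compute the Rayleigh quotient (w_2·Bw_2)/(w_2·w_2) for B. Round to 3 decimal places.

B = A − I has rows (-3, -2, 2); (-2, -2, 1); (2, 1, -2)
w1 = Bv₀ = ((-3)·3 + (-2)·4 + 2·(-2); (-2)·3 + (-2)·4 + 1·(-2); 2·3 + 1·4 + (-2)·(-2)) = (-21, -16, 14)
w2 = Bw1 = ((-3)·(-21) + (-2)·(-16) + 2·14; (-2)·(-21) + (-2)·(-16) + 1·14; 2·(-21) + 1·(-16) + (-2)·14) = (123, 88, -86)
Bw2 = (-717, -508, 506)
w2·Bw2 = -176411; w2·w2 = 30269; μ ≈ -176411/30269 = -5.828

μ ≈ -5.828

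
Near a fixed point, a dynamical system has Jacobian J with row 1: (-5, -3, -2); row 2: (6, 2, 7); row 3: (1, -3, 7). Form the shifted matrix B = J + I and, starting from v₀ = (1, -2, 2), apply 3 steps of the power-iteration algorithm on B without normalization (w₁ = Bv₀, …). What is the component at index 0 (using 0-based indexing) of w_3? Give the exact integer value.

-533

B = J + I has rows (-4, -3, -2); (6, 3, 7); (1, -3, 8)
w1 = Bv₀ = ((-4)·1 + (-3)·(-2) + (-2)·2; 6·1 + 3·(-2) + 7·2; 1·1 + (-3)·(-2) + 8·2) = (-2, 14, 23)
w2 = Bw1 = ((-4)·(-2) + (-3)·14 + (-2)·23; 6·(-2) + 3·14 + 7·23; 1·(-2) + (-3)·14 + 8·23) = (-80, 191, 140)
w3 = Bw2 = (-533, 1073, 467)
Requested component of w3: -533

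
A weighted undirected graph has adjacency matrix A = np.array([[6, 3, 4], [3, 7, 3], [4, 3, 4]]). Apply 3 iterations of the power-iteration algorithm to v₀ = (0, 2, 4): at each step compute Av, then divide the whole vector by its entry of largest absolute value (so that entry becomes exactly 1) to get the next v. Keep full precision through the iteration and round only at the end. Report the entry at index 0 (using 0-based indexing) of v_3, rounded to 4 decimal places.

Av0 = (22.00000, 26.00000, 22.00000); divide by 26.00000 → v1 = (0.84615, 1.00000, 0.84615)
Av1 = (11.46154, 12.07692, 9.76923); divide by 12.07692 → v2 = (0.94904, 1.00000, 0.80892)
Av2 = (11.92994, 12.27389, 10.03185); divide by 12.27389 → v3 = (0.97198, 1.00000, 0.81733)
Requested entry of v3: 3746/3854 = 0.9720

0.9720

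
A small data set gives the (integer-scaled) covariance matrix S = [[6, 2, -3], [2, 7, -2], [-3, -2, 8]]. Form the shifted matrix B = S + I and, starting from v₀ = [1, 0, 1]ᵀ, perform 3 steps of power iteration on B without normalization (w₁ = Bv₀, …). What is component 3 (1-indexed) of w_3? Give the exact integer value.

356

B = S + I has rows (7, 2, -3); (2, 8, -2); (-3, -2, 9)
w1 = Bv₀ = (7·1 + 2·0 + (-3)·1; 2·1 + 8·0 + (-2)·1; (-3)·1 + (-2)·0 + 9·1) = (4, 0, 6)
w2 = Bw1 = (7·4 + 2·0 + (-3)·6; 2·4 + 8·0 + (-2)·6; (-3)·4 + (-2)·0 + 9·6) = (10, -4, 42)
w3 = Bw2 = (-64, -96, 356)
Requested component of w3: 356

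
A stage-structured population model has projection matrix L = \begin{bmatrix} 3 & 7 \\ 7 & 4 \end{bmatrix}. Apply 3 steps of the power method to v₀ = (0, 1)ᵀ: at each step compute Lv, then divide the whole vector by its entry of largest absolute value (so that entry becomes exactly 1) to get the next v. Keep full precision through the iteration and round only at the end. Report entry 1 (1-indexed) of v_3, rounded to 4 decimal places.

0.9983

Lv0 = (7.00000, 4.00000); divide by 7.00000 → v1 = (1.00000, 0.57143)
Lv1 = (7.00000, 9.28571); divide by 9.28571 → v2 = (0.75385, 1.00000)
Lv2 = (9.26154, 9.27692); divide by 9.27692 → v3 = (0.99834, 1.00000)
Requested entry of v3: 602/603 = 0.9983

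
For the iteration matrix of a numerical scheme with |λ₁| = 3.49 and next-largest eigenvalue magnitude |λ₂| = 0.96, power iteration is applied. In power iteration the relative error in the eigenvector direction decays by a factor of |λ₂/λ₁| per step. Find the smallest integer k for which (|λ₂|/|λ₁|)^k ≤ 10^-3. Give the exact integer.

6

|λ₂/λ₁| = 0.96/3.49 = 0.27507
Need k ≥ ln(10^-3) / ln(0.27507) = -6.9078 / -1.2907 ≈ 5.352
Smallest integer k satisfying the bound: 6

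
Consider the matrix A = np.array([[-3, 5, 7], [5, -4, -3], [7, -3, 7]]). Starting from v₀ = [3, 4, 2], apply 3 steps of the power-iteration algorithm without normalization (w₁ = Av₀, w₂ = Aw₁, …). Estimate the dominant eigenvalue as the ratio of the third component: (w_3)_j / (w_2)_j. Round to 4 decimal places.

λ ≈ 7.2941

w1 = Av₀ = (25, -7, 23)
w2 = Aw1 = (51, 84, 357)
w3 = Aw2 = (2766, -1152, 2604)
Ratio at component: 2604 / 357 = 7.2941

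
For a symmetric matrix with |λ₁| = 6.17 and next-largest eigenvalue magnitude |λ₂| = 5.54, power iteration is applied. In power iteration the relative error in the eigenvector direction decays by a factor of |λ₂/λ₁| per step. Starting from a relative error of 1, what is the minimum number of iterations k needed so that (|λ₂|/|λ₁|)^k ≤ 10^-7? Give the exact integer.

|λ₂/λ₁| = 5.54/6.17 = 0.89789
Need k ≥ ln(10^-7) / ln(0.89789) = -16.1181 / -0.1077 ≈ 149.651
Smallest integer k satisfying the bound: 150

150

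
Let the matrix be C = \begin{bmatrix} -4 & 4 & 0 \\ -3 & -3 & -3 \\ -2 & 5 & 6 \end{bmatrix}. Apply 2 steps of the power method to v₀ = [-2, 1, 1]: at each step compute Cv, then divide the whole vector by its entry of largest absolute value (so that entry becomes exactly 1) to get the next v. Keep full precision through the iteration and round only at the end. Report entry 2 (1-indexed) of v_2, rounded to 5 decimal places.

Cv0 = (12.000000, 0.000000, 15.000000); divide by 15.000000 → v1 = (0.800000, 0.000000, 1.000000)
Cv1 = (-3.200000, -5.400000, 4.400000); divide by -5.400000 → v2 = (0.592593, 1.000000, -0.814815)
Requested entry of v2: -81/-81 = 1.00000

1.00000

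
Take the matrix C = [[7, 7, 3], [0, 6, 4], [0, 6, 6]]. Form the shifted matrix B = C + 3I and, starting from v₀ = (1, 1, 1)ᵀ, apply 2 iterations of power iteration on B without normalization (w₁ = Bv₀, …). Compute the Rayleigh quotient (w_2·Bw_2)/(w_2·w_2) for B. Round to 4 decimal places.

B = C + 3I has rows (10, 7, 3); (0, 9, 4); (0, 6, 9)
w1 = Bv₀ = (20, 13, 15)
w2 = Bw1 = (336, 177, 213)
Bw2 = (5238, 2445, 2979)
w2·Bw2 = 2827260; w2·w2 = 189594; μ ≈ 2827260/189594 = 14.9122

14.9122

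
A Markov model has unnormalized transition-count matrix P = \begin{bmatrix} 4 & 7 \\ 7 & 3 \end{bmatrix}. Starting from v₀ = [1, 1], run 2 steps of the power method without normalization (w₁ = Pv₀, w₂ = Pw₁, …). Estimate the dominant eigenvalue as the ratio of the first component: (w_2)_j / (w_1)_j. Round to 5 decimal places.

w1 = Pv₀ = (4·1 + 7·1; 7·1 + 3·1) = (11, 10)
w2 = Pw1 = (4·11 + 7·10; 7·11 + 3·10) = (114, 107)
Ratio at component: 114 / 11 = 10.36364

10.36364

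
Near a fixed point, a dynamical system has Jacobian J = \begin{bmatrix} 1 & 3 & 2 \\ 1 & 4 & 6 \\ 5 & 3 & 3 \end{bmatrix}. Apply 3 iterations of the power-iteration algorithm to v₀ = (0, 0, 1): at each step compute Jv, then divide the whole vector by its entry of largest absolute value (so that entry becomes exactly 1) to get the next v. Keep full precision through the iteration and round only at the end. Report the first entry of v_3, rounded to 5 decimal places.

Jv0 = (2.000000, 6.000000, 3.000000); divide by 6.000000 → v1 = (0.333333, 1.000000, 0.500000)
Jv1 = (4.333333, 7.333333, 6.166667); divide by 7.333333 → v2 = (0.590909, 1.000000, 0.840909)
Jv2 = (5.272727, 9.636364, 8.477273); divide by 9.636364 → v3 = (0.547170, 1.000000, 0.879717)
Requested entry of v3: 232/424 = 0.54717

0.54717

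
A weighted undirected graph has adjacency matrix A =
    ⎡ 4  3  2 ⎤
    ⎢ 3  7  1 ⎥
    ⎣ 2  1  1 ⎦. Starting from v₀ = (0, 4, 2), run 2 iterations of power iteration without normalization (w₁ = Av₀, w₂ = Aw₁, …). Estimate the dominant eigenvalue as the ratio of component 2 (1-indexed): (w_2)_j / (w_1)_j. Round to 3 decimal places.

8.800

w1 = Av₀ = (16, 30, 6)
w2 = Aw1 = (166, 264, 68)
Ratio at component: 264 / 30 = 8.800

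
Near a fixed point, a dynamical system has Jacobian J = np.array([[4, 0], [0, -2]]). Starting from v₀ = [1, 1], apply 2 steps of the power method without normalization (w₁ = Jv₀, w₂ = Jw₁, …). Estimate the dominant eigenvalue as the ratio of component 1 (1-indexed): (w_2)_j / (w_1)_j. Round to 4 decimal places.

4.0000

w1 = Jv₀ = (4, -2)
w2 = Jw1 = (16, 4)
Ratio at component: 16 / 4 = 4.0000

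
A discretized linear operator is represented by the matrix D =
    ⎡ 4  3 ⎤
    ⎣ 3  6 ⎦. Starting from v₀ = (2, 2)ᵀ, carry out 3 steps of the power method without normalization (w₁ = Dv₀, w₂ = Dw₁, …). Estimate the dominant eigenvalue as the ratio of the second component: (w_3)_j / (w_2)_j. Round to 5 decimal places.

w1 = Dv₀ = (14, 18)
w2 = Dw1 = (110, 150)
w3 = Dw2 = (890, 1230)
Ratio at component: 1230 / 150 = 8.20000

λ ≈ 8.20000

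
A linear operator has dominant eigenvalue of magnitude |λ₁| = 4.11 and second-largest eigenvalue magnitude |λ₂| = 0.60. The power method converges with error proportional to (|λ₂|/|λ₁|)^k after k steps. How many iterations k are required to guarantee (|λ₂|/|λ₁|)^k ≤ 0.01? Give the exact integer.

|λ₂/λ₁| = 0.60/4.11 = 0.14599
Need k ≥ ln(0.01) / ln(0.14599) = -4.6052 / -1.9242 ≈ 2.393
Smallest integer k satisfying the bound: 3

3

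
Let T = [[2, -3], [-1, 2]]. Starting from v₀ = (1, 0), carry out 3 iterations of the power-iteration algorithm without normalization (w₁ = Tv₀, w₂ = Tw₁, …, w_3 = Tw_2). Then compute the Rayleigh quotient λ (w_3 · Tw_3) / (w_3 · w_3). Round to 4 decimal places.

w1 = Tv₀ = (2·1 + (-3)·0; (-1)·1 + 2·0) = (2, -1)
w2 = Tw1 = (2·2 + (-3)·(-1); (-1)·2 + 2·(-1)) = (7, -4)
w3 = Tw2 = (26, -15)
Tw3 = (97, -56)
w3·Tw3 = 26·97 + (-15)·(-56) = 3362; w3·w3 = 26·26 + (-15)·(-15) = 901
λ ≈ 3362/901 = 3.7314

3.7314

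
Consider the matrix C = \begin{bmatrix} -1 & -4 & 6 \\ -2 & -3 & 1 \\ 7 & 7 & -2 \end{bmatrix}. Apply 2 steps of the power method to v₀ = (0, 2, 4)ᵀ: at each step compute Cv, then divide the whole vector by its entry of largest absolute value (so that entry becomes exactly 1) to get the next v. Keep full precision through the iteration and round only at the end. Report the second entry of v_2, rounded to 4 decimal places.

-0.2326

Cv0 = (16.00000, -2.00000, 6.00000); divide by 16.00000 → v1 = (1.00000, -0.12500, 0.37500)
Cv1 = (1.75000, -1.25000, 5.37500); divide by 5.37500 → v2 = (0.32558, -0.23256, 1.00000)
Requested entry of v2: -20/86 = -0.2326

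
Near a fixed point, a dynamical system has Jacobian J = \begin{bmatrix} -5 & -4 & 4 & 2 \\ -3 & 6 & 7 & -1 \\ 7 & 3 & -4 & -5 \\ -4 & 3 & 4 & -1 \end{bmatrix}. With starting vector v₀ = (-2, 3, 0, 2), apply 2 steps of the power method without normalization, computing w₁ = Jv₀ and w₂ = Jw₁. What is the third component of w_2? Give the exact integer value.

w1 = Jv₀ = ((-5)·(-2) + (-4)·3 + 4·0 + 2·2; (-3)·(-2) + 6·3 + 7·0 + (-1)·2; 7·(-2) + 3·3 + (-4)·0 + (-5)·2; (-4)·(-2) + 3·3 + 4·0 + (-1)·2) = (2, 22, -15, 15)
w2 = Jw1 = ((-5)·2 + (-4)·22 + 4·(-15) + 2·15; (-3)·2 + 6·22 + 7·(-15) + (-1)·15; 7·2 + 3·22 + (-4)·(-15) + (-5)·15; (-4)·2 + 3·22 + 4·(-15) + (-1)·15) = (-128, 6, 65, -17)
The requested component of w2 is 65.

65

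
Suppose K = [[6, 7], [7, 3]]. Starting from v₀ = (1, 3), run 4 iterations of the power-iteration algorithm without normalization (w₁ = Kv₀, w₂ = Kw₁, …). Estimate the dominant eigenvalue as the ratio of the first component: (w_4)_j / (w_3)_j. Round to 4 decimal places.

w1 = Kv₀ = (6·1 + 7·3; 7·1 + 3·3) = (27, 16)
w2 = Kw1 = (6·27 + 7·16; 7·27 + 3·16) = (274, 237)
w3 = Kw2 = (3303, 2629)
w4 = Kw3 = (38221, 31008)
Ratio at component: 38221 / 3303 = 11.5716

11.5716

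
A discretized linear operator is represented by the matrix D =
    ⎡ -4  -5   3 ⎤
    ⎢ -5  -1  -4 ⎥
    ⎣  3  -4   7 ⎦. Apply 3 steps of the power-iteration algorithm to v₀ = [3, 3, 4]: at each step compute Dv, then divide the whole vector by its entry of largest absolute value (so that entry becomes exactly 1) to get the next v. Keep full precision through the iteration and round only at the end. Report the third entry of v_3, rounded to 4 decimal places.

Dv0 = (-15.00000, -34.00000, 25.00000); divide by -34.00000 → v1 = (0.44118, 1.00000, -0.73529)
Dv1 = (-8.97059, -0.26471, -7.82353); divide by -8.97059 → v2 = (1.00000, 0.02951, 0.87213)
Dv2 = (-1.53115, -8.51803, 8.98689); divide by 8.98689 → v3 = (-0.17038, -0.94783, 1.00000)
Requested entry of v3: 2741/2741 = 1.0000

1.0000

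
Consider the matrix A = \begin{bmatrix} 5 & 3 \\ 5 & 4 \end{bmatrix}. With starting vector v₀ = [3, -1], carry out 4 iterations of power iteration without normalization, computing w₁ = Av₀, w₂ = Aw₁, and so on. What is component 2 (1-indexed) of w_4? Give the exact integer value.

w1 = Av₀ = (5·3 + 3·(-1); 5·3 + 4·(-1)) = (12, 11)
w2 = Aw1 = (5·12 + 3·11; 5·12 + 4·11) = (93, 104)
w3 = Aw2 = (777, 881)
w4 = Aw3 = (6528, 7409)
The requested component of w4 is 7409.

7409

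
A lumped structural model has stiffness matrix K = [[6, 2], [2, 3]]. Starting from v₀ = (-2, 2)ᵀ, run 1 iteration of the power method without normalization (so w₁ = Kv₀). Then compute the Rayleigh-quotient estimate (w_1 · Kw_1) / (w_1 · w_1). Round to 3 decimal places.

w1 = Kv₀ = (-8, 2)
Kw1 = (-44, -10)
w1·Kw1 = (-8)·(-44) + 2·(-10) = 332; w1·w1 = (-8)·(-8) + 2·2 = 68
λ ≈ 332/68 = 4.882

λ ≈ 4.882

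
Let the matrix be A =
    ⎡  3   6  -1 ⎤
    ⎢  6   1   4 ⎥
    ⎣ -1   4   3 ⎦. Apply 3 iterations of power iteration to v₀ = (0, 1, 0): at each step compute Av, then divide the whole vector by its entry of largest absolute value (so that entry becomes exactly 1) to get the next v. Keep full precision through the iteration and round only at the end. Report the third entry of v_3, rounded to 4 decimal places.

0.6033

Av0 = (6.00000, 1.00000, 4.00000); divide by 6.00000 → v1 = (1.00000, 0.16667, 0.66667)
Av1 = (3.33333, 8.83333, 1.66667); divide by 8.83333 → v2 = (0.37736, 1.00000, 0.18868)
Av2 = (6.94340, 4.01887, 4.18868); divide by 6.94340 → v3 = (1.00000, 0.57880, 0.60326)
Requested entry of v3: 222/368 = 0.6033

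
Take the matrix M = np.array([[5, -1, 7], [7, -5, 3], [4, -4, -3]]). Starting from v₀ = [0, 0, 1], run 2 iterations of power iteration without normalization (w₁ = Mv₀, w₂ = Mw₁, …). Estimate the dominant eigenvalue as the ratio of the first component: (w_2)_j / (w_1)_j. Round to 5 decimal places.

w1 = Mv₀ = (7, 3, -3)
w2 = Mw1 = (11, 25, 25)
Ratio at component: 11 / 7 = 1.57143

1.57143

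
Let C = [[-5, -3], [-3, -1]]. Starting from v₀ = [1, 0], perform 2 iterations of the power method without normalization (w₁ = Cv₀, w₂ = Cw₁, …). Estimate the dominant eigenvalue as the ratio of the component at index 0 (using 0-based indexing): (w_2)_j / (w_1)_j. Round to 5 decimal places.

w1 = Cv₀ = ((-5)·1 + (-3)·0; (-3)·1 + (-1)·0) = (-5, -3)
w2 = Cw1 = ((-5)·(-5) + (-3)·(-3); (-3)·(-5) + (-1)·(-3)) = (34, 18)
Ratio at component: 34 / -5 = -6.80000

-6.80000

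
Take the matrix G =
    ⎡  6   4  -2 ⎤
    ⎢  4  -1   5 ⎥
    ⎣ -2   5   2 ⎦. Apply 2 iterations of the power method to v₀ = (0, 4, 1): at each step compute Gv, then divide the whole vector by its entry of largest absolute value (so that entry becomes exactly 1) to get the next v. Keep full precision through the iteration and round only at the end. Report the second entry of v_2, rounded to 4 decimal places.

1.0000

Gv0 = (14.00000, 1.00000, 22.00000); divide by 22.00000 → v1 = (0.63636, 0.04545, 1.00000)
Gv1 = (2.00000, 7.50000, 0.95455); divide by 7.50000 → v2 = (0.26667, 1.00000, 0.12727)
Requested entry of v2: 165/165 = 1.0000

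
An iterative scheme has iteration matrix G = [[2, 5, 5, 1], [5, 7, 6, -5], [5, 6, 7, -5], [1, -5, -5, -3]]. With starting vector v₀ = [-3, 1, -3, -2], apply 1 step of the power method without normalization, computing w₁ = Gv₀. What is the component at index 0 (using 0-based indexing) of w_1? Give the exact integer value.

w1 = Gv₀ = (-18, -16, -20, 13)
The requested component of w1 is -18.

-18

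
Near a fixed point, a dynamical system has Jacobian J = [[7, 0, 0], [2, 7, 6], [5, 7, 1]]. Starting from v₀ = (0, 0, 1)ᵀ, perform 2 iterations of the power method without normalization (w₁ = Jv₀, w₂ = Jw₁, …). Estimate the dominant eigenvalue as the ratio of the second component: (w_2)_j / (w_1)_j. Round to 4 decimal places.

w1 = Jv₀ = (7·0 + 0·0 + 0·1; 2·0 + 7·0 + 6·1; 5·0 + 7·0 + 1·1) = (0, 6, 1)
w2 = Jw1 = (7·0 + 0·6 + 0·1; 2·0 + 7·6 + 6·1; 5·0 + 7·6 + 1·1) = (0, 48, 43)
Ratio at component: 48 / 6 = 8.0000

λ ≈ 8.0000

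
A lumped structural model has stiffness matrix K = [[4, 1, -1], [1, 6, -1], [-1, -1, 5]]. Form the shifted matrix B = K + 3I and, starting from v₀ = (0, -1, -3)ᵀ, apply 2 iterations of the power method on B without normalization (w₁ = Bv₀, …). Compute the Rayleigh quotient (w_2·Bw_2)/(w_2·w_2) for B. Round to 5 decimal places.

B = K + 3I has rows (7, 1, -1); (1, 9, -1); (-1, -1, 8)
w1 = Bv₀ = (7·0 + 1·(-1) + (-1)·(-3); 1·0 + 9·(-1) + (-1)·(-3); (-1)·0 + (-1)·(-1) + 8·(-3)) = (2, -6, -23)
w2 = Bw1 = (7·2 + 1·(-6) + (-1)·(-23); 1·2 + 9·(-6) + (-1)·(-23); (-1)·2 + (-1)·(-6) + 8·(-23)) = (31, -29, -180)
Bw2 = (368, -50, -1442)
w2·Bw2 = 272418; w2·w2 = 34202; μ ≈ 272418/34202 = 7.96497

7.96497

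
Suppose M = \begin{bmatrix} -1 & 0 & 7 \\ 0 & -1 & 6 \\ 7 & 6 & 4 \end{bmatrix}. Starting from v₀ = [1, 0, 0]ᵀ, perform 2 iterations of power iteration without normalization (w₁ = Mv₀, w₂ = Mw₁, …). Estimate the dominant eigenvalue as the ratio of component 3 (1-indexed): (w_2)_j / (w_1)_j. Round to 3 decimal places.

w1 = Mv₀ = ((-1)·1 + 0·0 + 7·0; 0·1 + (-1)·0 + 6·0; 7·1 + 6·0 + 4·0) = (-1, 0, 7)
w2 = Mw1 = ((-1)·(-1) + 0·0 + 7·7; 0·(-1) + (-1)·0 + 6·7; 7·(-1) + 6·0 + 4·7) = (50, 42, 21)
Ratio at component: 21 / 7 = 3.000

3.000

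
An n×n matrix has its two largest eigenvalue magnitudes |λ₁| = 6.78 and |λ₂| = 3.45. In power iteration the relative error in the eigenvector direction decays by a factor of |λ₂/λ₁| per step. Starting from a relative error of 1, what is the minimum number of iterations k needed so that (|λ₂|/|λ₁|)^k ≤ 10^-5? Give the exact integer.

18

|λ₂/λ₁| = 3.45/6.78 = 0.50885
Need k ≥ ln(10^-5) / ln(0.50885) = -11.5129 / -0.6756 ≈ 17.041
Smallest integer k satisfying the bound: 18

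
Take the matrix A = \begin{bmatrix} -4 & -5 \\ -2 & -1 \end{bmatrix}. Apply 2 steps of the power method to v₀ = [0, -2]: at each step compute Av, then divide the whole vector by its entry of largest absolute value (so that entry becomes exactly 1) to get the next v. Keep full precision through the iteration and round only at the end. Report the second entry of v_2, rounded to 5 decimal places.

0.44000

Av0 = (10.000000, 2.000000); divide by 10.000000 → v1 = (1.000000, 0.200000)
Av1 = (-5.000000, -2.200000); divide by -5.000000 → v2 = (1.000000, 0.440000)
Requested entry of v2: -22/-50 = 0.44000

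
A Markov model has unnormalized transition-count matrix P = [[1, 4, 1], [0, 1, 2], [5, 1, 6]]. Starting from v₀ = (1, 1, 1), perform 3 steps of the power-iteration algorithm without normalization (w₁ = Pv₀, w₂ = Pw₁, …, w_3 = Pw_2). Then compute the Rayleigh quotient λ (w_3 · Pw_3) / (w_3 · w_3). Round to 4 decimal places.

w1 = Pv₀ = (6, 3, 12)
w2 = Pw1 = (30, 27, 105)
w3 = Pw2 = (243, 237, 807)
Pw3 = (1998, 1851, 6294)
w3·Pw3 = 243·1998 + 237·1851 + 807·6294 = 6003459; w3·w3 = 243·243 + 237·237 + 807·807 = 766467
λ ≈ 6003459/766467 = 7.8326

λ ≈ 7.8326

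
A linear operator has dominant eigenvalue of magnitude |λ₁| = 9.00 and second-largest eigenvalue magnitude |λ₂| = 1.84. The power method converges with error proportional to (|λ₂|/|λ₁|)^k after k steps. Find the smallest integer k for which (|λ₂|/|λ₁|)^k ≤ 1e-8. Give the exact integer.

|λ₂/λ₁| = 1.84/9.00 = 0.20444
Need k ≥ ln(1e-8) / ln(0.20444) = -18.4207 / -1.5875 ≈ 11.604
Smallest integer k satisfying the bound: 12

12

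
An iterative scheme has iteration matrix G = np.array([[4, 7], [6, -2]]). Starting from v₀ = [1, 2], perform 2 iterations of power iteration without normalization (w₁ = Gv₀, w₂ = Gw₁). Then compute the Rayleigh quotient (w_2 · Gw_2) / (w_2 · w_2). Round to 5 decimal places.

w1 = Gv₀ = (4·1 + 7·2; 6·1 + (-2)·2) = (18, 2)
w2 = Gw1 = (4·18 + 7·2; 6·18 + (-2)·2) = (86, 104)
Gw2 = (1072, 308)
w2·Gw2 = 86·1072 + 104·308 = 124224; w2·w2 = 86·86 + 104·104 = 18212
λ ≈ 124224/18212 = 6.82100

λ ≈ 6.82100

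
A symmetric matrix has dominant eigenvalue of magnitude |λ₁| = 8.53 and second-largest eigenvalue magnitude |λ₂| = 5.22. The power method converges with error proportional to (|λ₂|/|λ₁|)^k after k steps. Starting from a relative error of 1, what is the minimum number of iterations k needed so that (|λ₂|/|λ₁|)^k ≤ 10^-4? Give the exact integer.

19

|λ₂/λ₁| = 5.22/8.53 = 0.61196
Need k ≥ ln(10^-4) / ln(0.61196) = -9.2103 / -0.4911 ≈ 18.755
Smallest integer k satisfying the bound: 19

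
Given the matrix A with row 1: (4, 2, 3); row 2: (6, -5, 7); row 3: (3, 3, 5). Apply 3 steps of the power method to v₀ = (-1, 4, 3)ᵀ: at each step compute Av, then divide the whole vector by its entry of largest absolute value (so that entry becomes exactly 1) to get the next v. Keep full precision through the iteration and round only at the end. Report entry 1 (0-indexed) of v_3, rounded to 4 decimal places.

Av0 = (13.00000, -5.00000, 24.00000); divide by 24.00000 → v1 = (0.54167, -0.20833, 1.00000)
Av1 = (4.75000, 11.29167, 6.00000); divide by 11.29167 → v2 = (0.42066, 1.00000, 0.53137)
Av2 = (5.27675, 1.24354, 6.91882); divide by 6.91882 → v3 = (0.76267, 0.17973, 1.00000)
Requested entry of v3: 337/1875 = 0.1797

0.1797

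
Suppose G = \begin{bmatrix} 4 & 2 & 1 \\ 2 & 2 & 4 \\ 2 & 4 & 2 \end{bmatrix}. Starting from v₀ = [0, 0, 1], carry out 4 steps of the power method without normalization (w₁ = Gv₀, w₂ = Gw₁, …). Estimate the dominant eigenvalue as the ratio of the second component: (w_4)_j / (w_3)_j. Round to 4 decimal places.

7.2895

w1 = Gv₀ = (4·0 + 2·0 + 1·1; 2·0 + 2·0 + 4·1; 2·0 + 4·0 + 2·1) = (1, 4, 2)
w2 = Gw1 = (4·1 + 2·4 + 1·2; 2·1 + 2·4 + 4·2; 2·1 + 4·4 + 2·2) = (14, 18, 22)
w3 = Gw2 = (114, 152, 144)
w4 = Gw3 = (904, 1108, 1124)
Ratio at component: 1108 / 152 = 7.2895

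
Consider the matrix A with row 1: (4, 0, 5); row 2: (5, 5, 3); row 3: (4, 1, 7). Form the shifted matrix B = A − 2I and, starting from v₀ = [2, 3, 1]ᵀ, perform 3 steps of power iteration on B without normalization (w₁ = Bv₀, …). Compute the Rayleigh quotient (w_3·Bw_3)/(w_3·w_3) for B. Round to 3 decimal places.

μ ≈ 8.946

B = A − 2I has rows (2, 0, 5); (5, 3, 3); (4, 1, 5)
w1 = Bv₀ = (9, 22, 16)
w2 = Bw1 = (98, 159, 138)
w3 = Bw2 = (886, 1381, 1241)
Bw3 = (7977, 12296, 11130)
w3·Bw3 = 37860728; w3·w3 = 4232238; μ ≈ 37860728/4232238 = 8.946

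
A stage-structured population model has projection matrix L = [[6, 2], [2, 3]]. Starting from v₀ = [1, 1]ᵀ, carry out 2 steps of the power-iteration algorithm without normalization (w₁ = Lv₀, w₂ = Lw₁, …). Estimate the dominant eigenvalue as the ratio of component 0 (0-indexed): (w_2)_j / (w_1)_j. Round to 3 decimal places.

λ ≈ 7.250

w1 = Lv₀ = (6·1 + 2·1; 2·1 + 3·1) = (8, 5)
w2 = Lw1 = (6·8 + 2·5; 2·8 + 3·5) = (58, 31)
Ratio at component: 58 / 8 = 7.250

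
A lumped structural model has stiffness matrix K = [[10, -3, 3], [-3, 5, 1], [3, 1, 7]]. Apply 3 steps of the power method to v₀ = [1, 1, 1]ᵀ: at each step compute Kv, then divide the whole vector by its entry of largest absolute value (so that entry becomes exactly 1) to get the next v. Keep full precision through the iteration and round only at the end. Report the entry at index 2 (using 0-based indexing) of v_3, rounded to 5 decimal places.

Kv0 = (10.000000, 3.000000, 11.000000); divide by 11.000000 → v1 = (0.909091, 0.272727, 1.000000)
Kv1 = (11.272727, -0.363636, 10.000000); divide by 11.272727 → v2 = (1.000000, -0.032258, 0.887097)
Kv2 = (12.758065, -2.274194, 9.177419); divide by 12.758065 → v3 = (1.000000, -0.178255, 0.719343)
Requested entry of v3: 1138/1582 = 0.71934

0.71934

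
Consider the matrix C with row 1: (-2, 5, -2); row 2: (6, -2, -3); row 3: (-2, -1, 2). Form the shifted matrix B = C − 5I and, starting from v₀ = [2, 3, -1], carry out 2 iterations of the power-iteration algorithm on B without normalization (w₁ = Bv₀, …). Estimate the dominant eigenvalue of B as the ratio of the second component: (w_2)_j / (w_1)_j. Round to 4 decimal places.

-12.0000

B = C − 5I has rows (-7, 5, -2); (6, -7, -3); (-2, -1, -3)
w1 = Bv₀ = (3, -6, -4)
w2 = Bw1 = (-43, 72, 12)
Ratio: 72/-6 = -12.0000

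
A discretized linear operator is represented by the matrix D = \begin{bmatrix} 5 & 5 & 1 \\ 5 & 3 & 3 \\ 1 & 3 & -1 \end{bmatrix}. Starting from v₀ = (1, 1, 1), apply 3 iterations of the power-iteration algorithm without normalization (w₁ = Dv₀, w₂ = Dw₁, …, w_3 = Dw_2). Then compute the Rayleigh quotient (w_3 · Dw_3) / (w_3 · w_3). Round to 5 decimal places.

9.77867

w1 = Dv₀ = (5·1 + 5·1 + 1·1; 5·1 + 3·1 + 3·1; 1·1 + 3·1 + (-1)·1) = (11, 11, 3)
w2 = Dw1 = (5·11 + 5·11 + 1·3; 5·11 + 3·11 + 3·3; 1·11 + 3·11 + (-1)·3) = (113, 97, 41)
w3 = Dw2 = (1091, 979, 363)
Dw3 = (10713, 9481, 3665)
w3·Dw3 = 1091·10713 + 979·9481 + 363·3665 = 22300177; w3·w3 = 1091·1091 + 979·979 + 363·363 = 2280491
λ ≈ 22300177/2280491 = 9.77867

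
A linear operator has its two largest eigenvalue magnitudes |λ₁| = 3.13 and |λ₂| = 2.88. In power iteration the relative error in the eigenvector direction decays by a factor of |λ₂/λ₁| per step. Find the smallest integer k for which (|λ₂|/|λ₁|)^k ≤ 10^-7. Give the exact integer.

|λ₂/λ₁| = 2.88/3.13 = 0.92013
Need k ≥ ln(10^-7) / ln(0.92013) = -16.1181 / -0.0832 ≈ 193.628
Smallest integer k satisfying the bound: 194

194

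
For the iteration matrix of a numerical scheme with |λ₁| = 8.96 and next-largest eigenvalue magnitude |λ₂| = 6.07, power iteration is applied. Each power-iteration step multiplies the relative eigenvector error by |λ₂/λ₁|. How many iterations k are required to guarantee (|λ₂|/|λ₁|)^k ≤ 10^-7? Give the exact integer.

42

|λ₂/λ₁| = 6.07/8.96 = 0.67746
Need k ≥ ln(10^-7) / ln(0.67746) = -16.1181 / -0.3894 ≈ 41.391
Smallest integer k satisfying the bound: 42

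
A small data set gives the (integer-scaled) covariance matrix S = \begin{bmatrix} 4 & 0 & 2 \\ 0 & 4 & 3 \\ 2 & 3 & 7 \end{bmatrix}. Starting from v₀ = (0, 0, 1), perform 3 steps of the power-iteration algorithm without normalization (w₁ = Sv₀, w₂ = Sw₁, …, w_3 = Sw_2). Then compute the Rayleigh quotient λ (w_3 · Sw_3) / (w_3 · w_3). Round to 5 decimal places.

9.40504

w1 = Sv₀ = (2, 3, 7)
w2 = Sw1 = (22, 33, 62)
w3 = Sw2 = (212, 318, 577)
Sw3 = (2002, 3003, 5417)
w3·Sw3 = 212·2002 + 318·3003 + 577·5417 = 4504987; w3·w3 = 212·212 + 318·318 + 577·577 = 478997
λ ≈ 4504987/478997 = 9.40504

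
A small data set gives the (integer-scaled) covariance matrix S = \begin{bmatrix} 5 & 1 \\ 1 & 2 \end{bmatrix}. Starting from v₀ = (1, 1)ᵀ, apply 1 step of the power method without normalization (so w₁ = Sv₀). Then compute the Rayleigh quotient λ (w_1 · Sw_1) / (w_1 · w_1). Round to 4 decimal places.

w1 = Sv₀ = (6, 3)
Sw1 = (33, 12)
w1·Sw1 = 6·33 + 3·12 = 234; w1·w1 = 6·6 + 3·3 = 45
λ ≈ 234/45 = 5.2000

5.2000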